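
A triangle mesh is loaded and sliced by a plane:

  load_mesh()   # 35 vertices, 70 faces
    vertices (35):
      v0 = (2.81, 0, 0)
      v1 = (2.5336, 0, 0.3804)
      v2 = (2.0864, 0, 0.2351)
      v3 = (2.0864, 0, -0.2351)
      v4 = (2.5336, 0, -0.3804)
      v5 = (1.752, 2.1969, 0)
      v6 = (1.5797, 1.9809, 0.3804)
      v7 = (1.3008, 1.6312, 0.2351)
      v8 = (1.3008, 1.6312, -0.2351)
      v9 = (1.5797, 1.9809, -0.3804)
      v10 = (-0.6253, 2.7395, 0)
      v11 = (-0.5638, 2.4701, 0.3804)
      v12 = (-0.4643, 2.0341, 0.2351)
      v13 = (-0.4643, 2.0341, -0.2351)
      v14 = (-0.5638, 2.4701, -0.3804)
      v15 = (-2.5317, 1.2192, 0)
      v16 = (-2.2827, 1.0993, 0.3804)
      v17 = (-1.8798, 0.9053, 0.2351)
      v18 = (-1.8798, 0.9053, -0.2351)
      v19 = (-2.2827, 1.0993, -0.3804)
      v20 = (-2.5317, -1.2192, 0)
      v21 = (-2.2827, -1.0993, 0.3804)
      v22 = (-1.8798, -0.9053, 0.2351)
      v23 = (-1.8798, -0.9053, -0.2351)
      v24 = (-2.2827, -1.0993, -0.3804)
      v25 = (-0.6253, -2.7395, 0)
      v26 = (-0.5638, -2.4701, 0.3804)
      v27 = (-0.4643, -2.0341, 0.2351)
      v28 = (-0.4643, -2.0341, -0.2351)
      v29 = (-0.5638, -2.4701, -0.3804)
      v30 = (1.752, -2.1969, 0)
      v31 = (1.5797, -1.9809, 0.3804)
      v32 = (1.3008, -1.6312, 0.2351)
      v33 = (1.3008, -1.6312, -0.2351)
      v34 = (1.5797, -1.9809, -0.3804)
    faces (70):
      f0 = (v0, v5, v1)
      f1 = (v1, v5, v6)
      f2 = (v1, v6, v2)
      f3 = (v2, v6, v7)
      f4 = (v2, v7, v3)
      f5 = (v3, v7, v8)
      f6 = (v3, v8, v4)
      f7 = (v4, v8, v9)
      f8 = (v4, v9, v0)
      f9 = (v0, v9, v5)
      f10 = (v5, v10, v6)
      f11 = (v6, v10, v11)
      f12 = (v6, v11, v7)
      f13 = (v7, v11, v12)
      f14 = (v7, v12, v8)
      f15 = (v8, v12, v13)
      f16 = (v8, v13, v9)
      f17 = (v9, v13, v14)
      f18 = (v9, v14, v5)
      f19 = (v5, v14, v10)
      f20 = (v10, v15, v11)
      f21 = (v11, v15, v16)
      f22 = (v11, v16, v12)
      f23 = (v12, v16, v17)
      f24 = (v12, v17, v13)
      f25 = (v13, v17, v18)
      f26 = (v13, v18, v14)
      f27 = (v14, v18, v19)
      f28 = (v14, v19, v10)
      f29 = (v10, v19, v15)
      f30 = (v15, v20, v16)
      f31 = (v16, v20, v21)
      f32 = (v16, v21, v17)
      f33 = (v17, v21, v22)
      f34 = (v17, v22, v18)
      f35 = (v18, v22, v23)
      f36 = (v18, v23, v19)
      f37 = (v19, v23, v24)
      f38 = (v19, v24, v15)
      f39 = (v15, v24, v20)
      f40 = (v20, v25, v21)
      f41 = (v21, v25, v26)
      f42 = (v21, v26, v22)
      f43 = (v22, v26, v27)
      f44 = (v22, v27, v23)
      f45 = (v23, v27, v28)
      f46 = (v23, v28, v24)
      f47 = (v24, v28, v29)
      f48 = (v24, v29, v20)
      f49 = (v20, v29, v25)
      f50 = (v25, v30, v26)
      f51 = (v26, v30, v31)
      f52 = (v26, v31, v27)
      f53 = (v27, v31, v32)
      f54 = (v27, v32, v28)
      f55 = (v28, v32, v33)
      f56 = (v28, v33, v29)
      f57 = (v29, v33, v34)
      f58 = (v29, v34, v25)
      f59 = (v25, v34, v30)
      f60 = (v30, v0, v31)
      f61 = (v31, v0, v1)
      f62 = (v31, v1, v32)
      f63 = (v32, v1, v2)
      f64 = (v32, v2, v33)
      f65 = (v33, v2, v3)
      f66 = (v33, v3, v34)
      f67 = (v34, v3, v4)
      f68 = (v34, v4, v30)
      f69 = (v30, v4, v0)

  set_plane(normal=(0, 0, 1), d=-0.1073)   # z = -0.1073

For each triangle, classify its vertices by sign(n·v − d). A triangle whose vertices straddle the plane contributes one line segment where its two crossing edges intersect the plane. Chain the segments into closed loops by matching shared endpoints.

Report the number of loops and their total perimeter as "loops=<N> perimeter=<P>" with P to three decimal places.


loops=2 perimeter=29.269

Straddling triangles (28 of 70):
  (v2,v7,v3) [++-] → (1.87287, 0.443359, -0.1073)–(2.0864, 0, -0.1073)  len=0.4921
  (v3,v7,v8) [-+-] → (1.87287, 0.443359, -0.1073)–(1.3008, 1.6312, -0.1073)  len=1.3184
  (v4,v9,v0) [--+] → (2.46297, 0.558755, -0.1073)–(2.73204, 0, -0.1073)  len=0.6202
  (v0,v9,v5) [+-+] → (2.46297, 0.558755, -0.1073)–(1.7034, 2.13597, -0.1073)  len=1.7506
  (v7,v12,v8) [++-] → (0.821047, 1.74071, -0.1073)–(1.3008, 1.6312, -0.1073)  len=0.4921
  (v8,v12,v13) [-+-] → (0.821047, 1.74071, -0.1073)–(-0.4643, 2.0341, -0.1073)  len=1.3184
  (v9,v14,v5) [--+] → (1.09878, 2.27396, -0.1073)–(1.7034, 2.13597, -0.1073)  len=0.6202
  (v5,v14,v10) [+-+] → (1.09878, 2.27396, -0.1073)–(-0.607953, 2.66351, -0.1073)  len=1.7506
  (v12,v17,v13) [++-] → (-0.849032, 1.72729, -0.1073)–(-0.4643, 2.0341, -0.1073)  len=0.4921
  (v13,v17,v18) [-+-] → (-0.849032, 1.72729, -0.1073)–(-1.8798, 0.9053, -0.1073)  len=1.3184
  (v14,v19,v10) [--+] → (-1.09281, 2.27685, -0.1073)–(-0.607953, 2.66351, -0.1073)  len=0.6202
  (v10,v19,v15) [+-+] → (-1.09281, 2.27685, -0.1073)–(-2.46146, 1.18538, -0.1073)  len=1.7506
  (v17,v22,v18) [++-] → (-1.8798, 0.41318, -0.1073)–(-1.8798, 0.9053, -0.1073)  len=0.4921
  (v18,v22,v23) [-+-] → (-1.8798, 0.41318, -0.1073)–(-1.8798, -0.9053, -0.1073)  len=1.3185
  (v19,v24,v15) [--+] → (-2.46146, 0.565217, -0.1073)–(-2.46146, 1.18538, -0.1073)  len=0.6202
  (v15,v24,v20) [+-+] → (-2.46146, 0.565217, -0.1073)–(-2.46146, -1.18538, -0.1073)  len=1.7506
  (v22,v27,v23) [++-] → (-1.49507, -1.21211, -0.1073)–(-1.8798, -0.9053, -0.1073)  len=0.4921
  (v23,v27,v28) [-+-] → (-1.49507, -1.21211, -0.1073)–(-0.4643, -2.0341, -0.1073)  len=1.3184
  (v24,v29,v20) [--+] → (-1.97661, -1.57204, -0.1073)–(-2.46146, -1.18538, -0.1073)  len=0.6202
  (v20,v29,v25) [+-+] → (-1.97661, -1.57204, -0.1073)–(-0.607953, -2.66351, -0.1073)  len=1.7506
  (v27,v32,v28) [++-] → (0.0154528, -1.92459, -0.1073)–(-0.4643, -2.0341, -0.1073)  len=0.4921
  (v28,v32,v33) [-+-] → (0.0154528, -1.92459, -0.1073)–(1.3008, -1.6312, -0.1073)  len=1.3184
  (v29,v34,v25) [--+] → (-0.00333233, -2.52552, -0.1073)–(-0.607953, -2.66351, -0.1073)  len=0.6202
  (v25,v34,v30) [+-+] → (-0.00333233, -2.52552, -0.1073)–(1.7034, -2.13597, -0.1073)  len=1.7506
  (v32,v2,v33) [++-] → (1.51433, -1.18784, -0.1073)–(1.3008, -1.6312, -0.1073)  len=0.4921
  (v33,v2,v3) [-+-] → (1.51433, -1.18784, -0.1073)–(2.0864, 0, -0.1073)  len=1.3184
  (v34,v4,v30) [--+] → (1.97247, -1.57722, -0.1073)–(1.7034, -2.13597, -0.1073)  len=0.6202
  (v30,v4,v0) [+-+] → (1.97247, -1.57722, -0.1073)–(2.73204, 0, -0.1073)  len=1.7506

Chained into 2 loop(s):
  loop 1: 14 segments, perimeter = 12.6736
  loop 2: 14 segments, perimeter = 16.5953
Total perimeter = 29.269


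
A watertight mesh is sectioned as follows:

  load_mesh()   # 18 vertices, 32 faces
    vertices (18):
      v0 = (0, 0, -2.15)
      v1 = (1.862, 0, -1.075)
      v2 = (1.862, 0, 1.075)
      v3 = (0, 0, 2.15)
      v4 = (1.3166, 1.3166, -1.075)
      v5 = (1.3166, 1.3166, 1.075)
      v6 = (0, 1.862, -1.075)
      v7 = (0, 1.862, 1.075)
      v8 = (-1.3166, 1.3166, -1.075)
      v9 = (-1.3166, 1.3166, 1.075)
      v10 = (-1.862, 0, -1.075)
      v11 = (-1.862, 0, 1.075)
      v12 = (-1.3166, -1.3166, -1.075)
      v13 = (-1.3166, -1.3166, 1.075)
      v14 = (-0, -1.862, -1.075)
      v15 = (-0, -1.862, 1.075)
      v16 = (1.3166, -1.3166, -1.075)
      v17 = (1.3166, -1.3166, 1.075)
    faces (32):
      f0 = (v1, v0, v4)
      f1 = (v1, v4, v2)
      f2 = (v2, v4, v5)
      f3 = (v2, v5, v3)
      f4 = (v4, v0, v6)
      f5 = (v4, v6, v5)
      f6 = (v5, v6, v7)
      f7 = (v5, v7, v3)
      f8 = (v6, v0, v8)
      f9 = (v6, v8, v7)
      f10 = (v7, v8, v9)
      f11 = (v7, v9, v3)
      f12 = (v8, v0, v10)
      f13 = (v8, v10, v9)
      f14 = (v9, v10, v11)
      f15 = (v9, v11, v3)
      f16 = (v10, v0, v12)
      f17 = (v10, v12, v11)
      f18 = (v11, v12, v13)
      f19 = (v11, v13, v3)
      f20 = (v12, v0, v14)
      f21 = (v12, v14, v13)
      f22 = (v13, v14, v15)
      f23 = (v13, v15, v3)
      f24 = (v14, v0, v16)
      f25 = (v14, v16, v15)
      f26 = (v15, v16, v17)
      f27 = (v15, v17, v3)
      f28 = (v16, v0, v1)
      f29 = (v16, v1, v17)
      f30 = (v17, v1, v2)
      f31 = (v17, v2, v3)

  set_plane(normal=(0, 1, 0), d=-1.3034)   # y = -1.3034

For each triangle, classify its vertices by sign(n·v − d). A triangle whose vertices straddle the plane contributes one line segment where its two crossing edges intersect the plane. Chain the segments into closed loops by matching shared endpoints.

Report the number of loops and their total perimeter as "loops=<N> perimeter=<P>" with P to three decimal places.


Straddling triangles (12 of 32):
  (v10,v0,v12) [++-] → (-1.3034, -1.3034, -1.08578)–(-1.32207, -1.3034, -1.075)  len=0.0216
  (v10,v12,v11) [+-+] → (-1.32207, -1.3034, -1.075)–(-1.32207, -1.3034, -1.05344)  len=0.0216
  (v11,v12,v13) [+--] → (-1.32207, -1.3034, -1.05344)–(-1.32207, -1.3034, 1.075)  len=2.1284
  (v11,v13,v3) [+-+] → (-1.32207, -1.3034, 1.075)–(-1.3034, -1.3034, 1.08578)  len=0.0216
  (v12,v0,v14) [-+-] → (-1.3034, -1.3034, -1.08578)–(0, -1.3034, -1.3975)  len=1.3402
  (v13,v15,v3) [--+] → (0, -1.3034, 1.3975)–(-1.3034, -1.3034, 1.08578)  len=1.3402
  (v14,v0,v16) [-+-] → (0, -1.3034, -1.3975)–(1.3034, -1.3034, -1.08578)  len=1.3402
  (v15,v17,v3) [--+] → (1.3034, -1.3034, 1.08578)–(0, -1.3034, 1.3975)  len=1.3402
  (v16,v0,v1) [-++] → (1.3034, -1.3034, -1.08578)–(1.32207, -1.3034, -1.075)  len=0.0216
  (v16,v1,v17) [-+-] → (1.32207, -1.3034, -1.075)–(1.32207, -1.3034, 1.05344)  len=2.1284
  (v17,v1,v2) [-++] → (1.32207, -1.3034, 1.05344)–(1.32207, -1.3034, 1.075)  len=0.0216
  (v17,v2,v3) [-++] → (1.32207, -1.3034, 1.075)–(1.3034, -1.3034, 1.08578)  len=0.0216

Chained into 1 loop(s):
  loop 1: 12 segments, perimeter = 9.7469
Total perimeter = 9.747

loops=1 perimeter=9.747


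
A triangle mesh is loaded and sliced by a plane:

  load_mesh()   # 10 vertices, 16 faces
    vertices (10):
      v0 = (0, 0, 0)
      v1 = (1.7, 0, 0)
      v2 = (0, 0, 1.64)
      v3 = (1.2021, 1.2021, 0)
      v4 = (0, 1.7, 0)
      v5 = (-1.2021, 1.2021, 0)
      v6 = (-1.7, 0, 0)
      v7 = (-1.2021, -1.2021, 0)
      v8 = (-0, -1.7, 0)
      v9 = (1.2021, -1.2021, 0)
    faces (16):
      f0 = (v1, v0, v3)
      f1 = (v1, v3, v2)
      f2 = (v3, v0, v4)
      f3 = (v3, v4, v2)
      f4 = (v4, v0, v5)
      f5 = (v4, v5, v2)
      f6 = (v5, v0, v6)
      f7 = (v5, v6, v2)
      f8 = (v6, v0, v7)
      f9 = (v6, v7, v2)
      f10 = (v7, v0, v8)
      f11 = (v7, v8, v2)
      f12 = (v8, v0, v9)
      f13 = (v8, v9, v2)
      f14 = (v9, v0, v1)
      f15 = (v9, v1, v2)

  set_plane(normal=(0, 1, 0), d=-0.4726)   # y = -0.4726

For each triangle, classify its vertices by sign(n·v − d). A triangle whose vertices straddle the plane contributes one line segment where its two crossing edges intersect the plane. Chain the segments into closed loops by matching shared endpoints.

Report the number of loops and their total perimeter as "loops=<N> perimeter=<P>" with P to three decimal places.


Straddling triangles (8 of 16):
  (v6,v0,v7) [++-] → (-0.4726, -0.4726, 0)–(-1.50425, -0.4726, 0)  len=1.0317
  (v6,v7,v2) [+-+] → (-1.50425, -0.4726, 0)–(-0.4726, -0.4726, 0.995242)  len=1.4335
  (v7,v0,v8) [-+-] → (-0.4726, -0.4726, 0)–(0, -0.4726, 0)  len=0.4726
  (v7,v8,v2) [--+] → (0, -0.4726, 1.18408)–(-0.4726, -0.4726, 0.995242)  len=0.5089
  (v8,v0,v9) [-+-] → (0, -0.4726, 0)–(0.4726, -0.4726, 0)  len=0.4726
  (v8,v9,v2) [--+] → (0.4726, -0.4726, 0.995242)–(0, -0.4726, 1.18408)  len=0.5089
  (v9,v0,v1) [-++] → (0.4726, -0.4726, 0)–(1.50425, -0.4726, 0)  len=1.0317
  (v9,v1,v2) [-++] → (1.50425, -0.4726, 0)–(0.4726, -0.4726, 0.995242)  len=1.4335

Chained into 1 loop(s):
  loop 1: 8 segments, perimeter = 6.8933
Total perimeter = 6.893

loops=1 perimeter=6.893


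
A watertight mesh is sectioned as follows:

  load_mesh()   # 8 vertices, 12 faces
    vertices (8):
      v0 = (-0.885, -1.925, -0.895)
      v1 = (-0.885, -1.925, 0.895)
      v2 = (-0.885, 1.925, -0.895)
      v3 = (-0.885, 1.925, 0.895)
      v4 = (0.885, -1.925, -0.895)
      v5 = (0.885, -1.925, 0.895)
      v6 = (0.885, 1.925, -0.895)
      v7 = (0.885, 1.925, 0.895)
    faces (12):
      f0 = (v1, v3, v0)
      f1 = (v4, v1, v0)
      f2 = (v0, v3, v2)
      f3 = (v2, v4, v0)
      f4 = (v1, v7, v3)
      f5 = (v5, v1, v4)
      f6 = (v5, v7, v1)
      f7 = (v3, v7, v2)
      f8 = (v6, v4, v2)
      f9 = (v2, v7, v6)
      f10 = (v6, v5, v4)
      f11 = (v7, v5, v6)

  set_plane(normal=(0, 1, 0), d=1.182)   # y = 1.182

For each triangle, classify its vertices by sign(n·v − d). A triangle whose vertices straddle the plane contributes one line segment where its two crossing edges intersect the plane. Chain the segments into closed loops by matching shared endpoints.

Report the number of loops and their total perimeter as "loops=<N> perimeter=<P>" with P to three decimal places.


Straddling triangles (8 of 12):
  (v1,v3,v0) [-+-] → (-0.885, 1.182, 0.895)–(-0.885, 1.182, 0.549553)  len=0.3454
  (v0,v3,v2) [-++] → (-0.885, 1.182, 0.549553)–(-0.885, 1.182, -0.895)  len=1.4446
  (v2,v4,v0) [+--] → (-0.543413, 1.182, -0.895)–(-0.885, 1.182, -0.895)  len=0.3416
  (v1,v7,v3) [-++] → (0.543413, 1.182, 0.895)–(-0.885, 1.182, 0.895)  len=1.4284
  (v5,v7,v1) [-+-] → (0.885, 1.182, 0.895)–(0.543413, 1.182, 0.895)  len=0.3416
  (v6,v4,v2) [+-+] → (0.885, 1.182, -0.895)–(-0.543413, 1.182, -0.895)  len=1.4284
  (v6,v5,v4) [+--] → (0.885, 1.182, -0.549553)–(0.885, 1.182, -0.895)  len=0.3454
  (v7,v5,v6) [+-+] → (0.885, 1.182, 0.895)–(0.885, 1.182, -0.549553)  len=1.4446

Chained into 1 loop(s):
  loop 1: 8 segments, perimeter = 7.1200
Total perimeter = 7.120

loops=1 perimeter=7.120


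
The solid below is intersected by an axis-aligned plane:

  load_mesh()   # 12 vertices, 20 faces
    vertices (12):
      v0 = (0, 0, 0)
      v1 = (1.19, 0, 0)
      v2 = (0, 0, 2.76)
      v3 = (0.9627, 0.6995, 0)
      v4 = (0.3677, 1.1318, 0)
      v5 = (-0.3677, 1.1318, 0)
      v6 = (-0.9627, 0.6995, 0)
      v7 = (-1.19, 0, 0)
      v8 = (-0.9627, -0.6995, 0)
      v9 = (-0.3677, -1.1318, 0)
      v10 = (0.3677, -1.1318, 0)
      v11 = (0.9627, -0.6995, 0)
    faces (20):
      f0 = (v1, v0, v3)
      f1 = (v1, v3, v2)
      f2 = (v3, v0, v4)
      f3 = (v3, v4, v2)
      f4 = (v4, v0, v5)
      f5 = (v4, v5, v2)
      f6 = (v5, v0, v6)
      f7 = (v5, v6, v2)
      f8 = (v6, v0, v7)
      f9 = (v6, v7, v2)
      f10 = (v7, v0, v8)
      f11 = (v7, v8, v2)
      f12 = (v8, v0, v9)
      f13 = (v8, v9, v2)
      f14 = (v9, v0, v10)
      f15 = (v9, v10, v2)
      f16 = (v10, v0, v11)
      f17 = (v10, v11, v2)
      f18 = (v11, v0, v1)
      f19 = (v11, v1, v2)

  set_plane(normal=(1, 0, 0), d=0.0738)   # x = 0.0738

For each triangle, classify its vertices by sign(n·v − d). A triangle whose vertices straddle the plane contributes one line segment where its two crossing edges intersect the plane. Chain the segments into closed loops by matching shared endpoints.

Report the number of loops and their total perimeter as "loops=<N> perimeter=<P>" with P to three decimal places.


loops=1 perimeter=7.934

Straddling triangles (12 of 20):
  (v1,v0,v3) [+-+] → (0.0738, 0, 0)–(0.0738, 0.0536232, 0)  len=0.0536
  (v1,v3,v2) [++-] → (0.0738, 0.0536232, 2.54842)–(0.0738, 0, 2.58883)  len=0.0671
  (v3,v0,v4) [+-+] → (0.0738, 0.0536232, 0)–(0.0738, 0.22716, 0)  len=0.1735
  (v3,v4,v2) [++-] → (0.0738, 0.22716, 2.20605)–(0.0738, 0.0536232, 2.54842)  len=0.3838
  (v4,v0,v5) [+--] → (0.0738, 0.22716, 0)–(0.0738, 1.1318, 0)  len=0.9046
  (v4,v5,v2) [+--] → (0.0738, 1.1318, 0)–(0.0738, 0.22716, 2.20605)  len=2.3843
  (v9,v0,v10) [--+] → (0.0738, -0.22716, 0)–(0.0738, -1.1318, 0)  len=0.9046
  (v9,v10,v2) [-+-] → (0.0738, -1.1318, 0)–(0.0738, -0.22716, 2.20605)  len=2.3843
  (v10,v0,v11) [+-+] → (0.0738, -0.22716, 0)–(0.0738, -0.0536232, 0)  len=0.1735
  (v10,v11,v2) [++-] → (0.0738, -0.0536232, 2.54842)–(0.0738, -0.22716, 2.20605)  len=0.3838
  (v11,v0,v1) [+-+] → (0.0738, -0.0536232, 0)–(0.0738, 0, 0)  len=0.0536
  (v11,v1,v2) [++-] → (0.0738, 0, 2.58883)–(0.0738, -0.0536232, 2.54842)  len=0.0671

Chained into 1 loop(s):
  loop 1: 12 segments, perimeter = 7.9342
Total perimeter = 7.934


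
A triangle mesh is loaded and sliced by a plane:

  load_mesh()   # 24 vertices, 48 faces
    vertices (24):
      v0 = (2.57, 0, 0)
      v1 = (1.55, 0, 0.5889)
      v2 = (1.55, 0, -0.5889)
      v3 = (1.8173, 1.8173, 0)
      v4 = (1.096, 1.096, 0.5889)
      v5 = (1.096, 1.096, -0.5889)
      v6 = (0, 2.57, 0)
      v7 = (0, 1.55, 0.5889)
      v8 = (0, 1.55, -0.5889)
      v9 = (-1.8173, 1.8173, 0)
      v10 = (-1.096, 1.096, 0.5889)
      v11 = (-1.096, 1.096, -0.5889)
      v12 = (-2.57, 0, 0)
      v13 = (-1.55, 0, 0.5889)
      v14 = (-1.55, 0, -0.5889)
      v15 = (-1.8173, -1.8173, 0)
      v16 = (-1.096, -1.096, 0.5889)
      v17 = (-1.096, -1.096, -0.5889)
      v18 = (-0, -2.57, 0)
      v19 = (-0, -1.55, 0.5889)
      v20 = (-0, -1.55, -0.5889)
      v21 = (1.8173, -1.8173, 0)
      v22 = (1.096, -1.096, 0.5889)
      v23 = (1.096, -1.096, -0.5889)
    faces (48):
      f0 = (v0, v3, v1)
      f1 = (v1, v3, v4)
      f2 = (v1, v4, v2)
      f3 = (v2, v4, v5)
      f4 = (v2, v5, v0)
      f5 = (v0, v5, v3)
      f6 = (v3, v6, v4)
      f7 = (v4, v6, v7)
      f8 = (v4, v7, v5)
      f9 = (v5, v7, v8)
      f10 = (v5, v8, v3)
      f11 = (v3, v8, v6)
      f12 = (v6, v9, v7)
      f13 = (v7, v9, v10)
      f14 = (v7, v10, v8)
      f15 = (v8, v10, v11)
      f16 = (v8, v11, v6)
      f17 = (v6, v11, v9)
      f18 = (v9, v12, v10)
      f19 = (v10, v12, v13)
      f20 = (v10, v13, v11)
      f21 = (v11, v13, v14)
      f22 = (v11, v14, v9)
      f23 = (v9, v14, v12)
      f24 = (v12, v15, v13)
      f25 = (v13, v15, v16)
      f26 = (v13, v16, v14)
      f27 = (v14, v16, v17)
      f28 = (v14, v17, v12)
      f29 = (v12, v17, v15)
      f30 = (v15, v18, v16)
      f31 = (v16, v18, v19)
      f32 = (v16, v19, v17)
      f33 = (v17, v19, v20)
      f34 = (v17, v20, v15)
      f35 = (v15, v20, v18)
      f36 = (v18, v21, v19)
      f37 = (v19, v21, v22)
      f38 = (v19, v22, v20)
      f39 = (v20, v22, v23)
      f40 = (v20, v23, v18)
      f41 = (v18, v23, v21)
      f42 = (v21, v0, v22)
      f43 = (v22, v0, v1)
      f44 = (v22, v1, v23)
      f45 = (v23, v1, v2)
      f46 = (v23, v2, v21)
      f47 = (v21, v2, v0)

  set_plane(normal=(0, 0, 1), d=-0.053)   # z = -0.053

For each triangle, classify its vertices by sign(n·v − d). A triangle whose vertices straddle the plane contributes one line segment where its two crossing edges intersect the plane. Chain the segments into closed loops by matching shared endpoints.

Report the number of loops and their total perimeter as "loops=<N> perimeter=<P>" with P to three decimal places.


Straddling triangles (32 of 48):
  (v1,v4,v2) [++-] → (1.34343, 0.498681, -0.053)–(1.55, 0, -0.053)  len=0.5398
  (v2,v4,v5) [-+-] → (1.34343, 0.498681, -0.053)–(1.096, 1.096, -0.053)  len=0.6465
  (v2,v5,v0) [--+] → (2.43734, 0.0986381, -0.053)–(2.4782, 0, -0.053)  len=0.1068
  (v0,v5,v3) [+-+] → (2.43734, 0.0986381, -0.053)–(1.75238, 1.75238, -0.053)  len=1.7900
  (v4,v7,v5) [++-] → (0.597319, 1.30257, -0.053)–(1.096, 1.096, -0.053)  len=0.5398
  (v5,v7,v8) [-+-] → (0.597319, 1.30257, -0.053)–(0, 1.55, -0.053)  len=0.6465
  (v5,v8,v3) [--+] → (1.65375, 1.79324, -0.053)–(1.75238, 1.75238, -0.053)  len=0.1068
  (v3,v8,v6) [+-+] → (1.65375, 1.79324, -0.053)–(0, 2.4782, -0.053)  len=1.7900
  (v7,v10,v8) [++-] → (-0.498681, 1.34343, -0.053)–(0, 1.55, -0.053)  len=0.5398
  (v8,v10,v11) [-+-] → (-0.498681, 1.34343, -0.053)–(-1.096, 1.096, -0.053)  len=0.6465
  (v8,v11,v6) [--+] → (-0.0986381, 2.43734, -0.053)–(0, 2.4782, -0.053)  len=0.1068
  (v6,v11,v9) [+-+] → (-0.0986381, 2.43734, -0.053)–(-1.75238, 1.75238, -0.053)  len=1.7900
  (v10,v13,v11) [++-] → (-1.30257, 0.597319, -0.053)–(-1.096, 1.096, -0.053)  len=0.5398
  (v11,v13,v14) [-+-] → (-1.30257, 0.597319, -0.053)–(-1.55, 0, -0.053)  len=0.6465
  (v11,v14,v9) [--+] → (-1.79324, 1.65375, -0.053)–(-1.75238, 1.75238, -0.053)  len=0.1068
  (v9,v14,v12) [+-+] → (-1.79324, 1.65375, -0.053)–(-2.4782, 0, -0.053)  len=1.7900
  (v13,v16,v14) [++-] → (-1.34343, -0.498681, -0.053)–(-1.55, 0, -0.053)  len=0.5398
  (v14,v16,v17) [-+-] → (-1.34343, -0.498681, -0.053)–(-1.096, -1.096, -0.053)  len=0.6465
  (v14,v17,v12) [--+] → (-2.43734, -0.0986381, -0.053)–(-2.4782, 0, -0.053)  len=0.1068
  (v12,v17,v15) [+-+] → (-2.43734, -0.0986381, -0.053)–(-1.75238, -1.75238, -0.053)  len=1.7900
  (v16,v19,v17) [++-] → (-0.597319, -1.30257, -0.053)–(-1.096, -1.096, -0.053)  len=0.5398
  (v17,v19,v20) [-+-] → (-0.597319, -1.30257, -0.053)–(0, -1.55, -0.053)  len=0.6465
  (v17,v20,v15) [--+] → (-1.65375, -1.79324, -0.053)–(-1.75238, -1.75238, -0.053)  len=0.1068
  (v15,v20,v18) [+-+] → (-1.65375, -1.79324, -0.053)–(0, -2.4782, -0.053)  len=1.7900
  (v19,v22,v20) [++-] → (0.498681, -1.34343, -0.053)–(0, -1.55, -0.053)  len=0.5398
  (v20,v22,v23) [-+-] → (0.498681, -1.34343, -0.053)–(1.096, -1.096, -0.053)  len=0.6465
  (v20,v23,v18) [--+] → (0.0986381, -2.43734, -0.053)–(0, -2.4782, -0.053)  len=0.1068
  (v18,v23,v21) [+-+] → (0.0986381, -2.43734, -0.053)–(1.75238, -1.75238, -0.053)  len=1.7900
  (v22,v1,v23) [++-] → (1.30257, -0.597319, -0.053)–(1.096, -1.096, -0.053)  len=0.5398
  (v23,v1,v2) [-+-] → (1.30257, -0.597319, -0.053)–(1.55, 0, -0.053)  len=0.6465
  (v23,v2,v21) [--+] → (1.79324, -1.65375, -0.053)–(1.75238, -1.75238, -0.053)  len=0.1068
  (v21,v2,v0) [+-+] → (1.79324, -1.65375, -0.053)–(2.4782, 0, -0.053)  len=1.7900

Chained into 2 loop(s):
  loop 1: 16 segments, perimeter = 9.4905
  loop 2: 16 segments, perimeter = 15.1740
Total perimeter = 24.664

loops=2 perimeter=24.664


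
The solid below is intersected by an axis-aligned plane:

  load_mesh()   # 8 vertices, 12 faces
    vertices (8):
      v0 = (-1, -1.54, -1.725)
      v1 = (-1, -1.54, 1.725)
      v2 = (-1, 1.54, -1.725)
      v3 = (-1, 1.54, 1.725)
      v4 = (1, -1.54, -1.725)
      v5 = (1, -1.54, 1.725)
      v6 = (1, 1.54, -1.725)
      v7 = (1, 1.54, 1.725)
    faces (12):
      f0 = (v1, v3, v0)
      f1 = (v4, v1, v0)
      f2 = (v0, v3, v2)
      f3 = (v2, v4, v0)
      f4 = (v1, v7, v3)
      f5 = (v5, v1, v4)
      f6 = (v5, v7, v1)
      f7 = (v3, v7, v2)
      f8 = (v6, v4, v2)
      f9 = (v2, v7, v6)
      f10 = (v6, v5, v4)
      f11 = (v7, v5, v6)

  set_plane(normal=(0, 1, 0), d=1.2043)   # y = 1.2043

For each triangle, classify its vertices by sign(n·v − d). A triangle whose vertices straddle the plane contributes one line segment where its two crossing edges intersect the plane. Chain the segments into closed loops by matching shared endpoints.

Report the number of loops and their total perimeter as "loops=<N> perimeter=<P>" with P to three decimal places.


loops=1 perimeter=10.900

Straddling triangles (8 of 12):
  (v1,v3,v0) [-+-] → (-1, 1.2043, 1.725)–(-1, 1.2043, 1.34897)  len=0.3760
  (v0,v3,v2) [-++] → (-1, 1.2043, 1.34897)–(-1, 1.2043, -1.725)  len=3.0740
  (v2,v4,v0) [+--] → (-0.782013, 1.2043, -1.725)–(-1, 1.2043, -1.725)  len=0.2180
  (v1,v7,v3) [-++] → (0.782013, 1.2043, 1.725)–(-1, 1.2043, 1.725)  len=1.7820
  (v5,v7,v1) [-+-] → (1, 1.2043, 1.725)–(0.782013, 1.2043, 1.725)  len=0.2180
  (v6,v4,v2) [+-+] → (1, 1.2043, -1.725)–(-0.782013, 1.2043, -1.725)  len=1.7820
  (v6,v5,v4) [+--] → (1, 1.2043, -1.34897)–(1, 1.2043, -1.725)  len=0.3760
  (v7,v5,v6) [+-+] → (1, 1.2043, 1.725)–(1, 1.2043, -1.34897)  len=3.0740

Chained into 1 loop(s):
  loop 1: 8 segments, perimeter = 10.9000
Total perimeter = 10.900


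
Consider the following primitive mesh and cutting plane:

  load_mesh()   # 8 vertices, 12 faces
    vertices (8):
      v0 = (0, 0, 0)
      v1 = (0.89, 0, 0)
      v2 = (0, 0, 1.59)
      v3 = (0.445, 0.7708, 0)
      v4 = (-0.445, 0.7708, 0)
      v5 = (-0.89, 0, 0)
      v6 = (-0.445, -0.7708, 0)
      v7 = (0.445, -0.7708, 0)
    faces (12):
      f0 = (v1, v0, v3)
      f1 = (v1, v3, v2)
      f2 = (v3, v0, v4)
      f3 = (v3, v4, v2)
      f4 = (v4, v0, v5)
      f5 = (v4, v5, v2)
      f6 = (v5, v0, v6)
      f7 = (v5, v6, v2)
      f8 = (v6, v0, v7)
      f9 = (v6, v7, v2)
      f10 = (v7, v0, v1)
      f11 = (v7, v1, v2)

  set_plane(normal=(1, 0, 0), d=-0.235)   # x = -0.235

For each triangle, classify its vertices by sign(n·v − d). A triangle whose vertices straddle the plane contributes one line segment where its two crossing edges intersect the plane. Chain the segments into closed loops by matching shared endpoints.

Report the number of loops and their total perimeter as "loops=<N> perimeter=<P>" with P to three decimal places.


loops=1 perimeter=4.379

Straddling triangles (8 of 12):
  (v3,v0,v4) [++-] → (-0.235, 0.407052, 0)–(-0.235, 0.7708, 0)  len=0.3637
  (v3,v4,v2) [+-+] → (-0.235, 0.7708, 0)–(-0.235, 0.407052, 0.750337)  len=0.8339
  (v4,v0,v5) [-+-] → (-0.235, 0.407052, 0)–(-0.235, 0, 0)  len=0.4071
  (v4,v5,v2) [--+] → (-0.235, 0, 1.17017)–(-0.235, 0.407052, 0.750337)  len=0.5848
  (v5,v0,v6) [-+-] → (-0.235, 0, 0)–(-0.235, -0.407052, 0)  len=0.4071
  (v5,v6,v2) [--+] → (-0.235, -0.407052, 0.750337)–(-0.235, 0, 1.17017)  len=0.5848
  (v6,v0,v7) [-++] → (-0.235, -0.407052, 0)–(-0.235, -0.7708, 0)  len=0.3637
  (v6,v7,v2) [-++] → (-0.235, -0.7708, 0)–(-0.235, -0.407052, 0.750337)  len=0.8339

Chained into 1 loop(s):
  loop 1: 8 segments, perimeter = 4.3788
Total perimeter = 4.379


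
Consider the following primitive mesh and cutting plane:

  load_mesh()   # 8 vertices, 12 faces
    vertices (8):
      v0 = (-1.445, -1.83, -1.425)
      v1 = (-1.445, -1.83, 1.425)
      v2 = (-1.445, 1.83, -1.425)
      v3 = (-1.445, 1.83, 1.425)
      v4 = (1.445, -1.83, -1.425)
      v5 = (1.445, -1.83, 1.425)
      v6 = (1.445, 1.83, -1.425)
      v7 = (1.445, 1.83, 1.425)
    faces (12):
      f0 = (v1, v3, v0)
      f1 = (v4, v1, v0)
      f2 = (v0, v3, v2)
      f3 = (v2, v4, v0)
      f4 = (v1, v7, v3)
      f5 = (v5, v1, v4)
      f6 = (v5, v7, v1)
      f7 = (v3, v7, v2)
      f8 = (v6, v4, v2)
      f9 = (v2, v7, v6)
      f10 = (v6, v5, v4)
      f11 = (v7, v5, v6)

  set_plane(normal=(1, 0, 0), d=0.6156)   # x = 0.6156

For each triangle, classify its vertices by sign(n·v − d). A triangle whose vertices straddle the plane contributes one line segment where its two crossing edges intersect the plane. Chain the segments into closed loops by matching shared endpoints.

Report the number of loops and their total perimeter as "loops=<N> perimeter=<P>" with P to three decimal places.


loops=1 perimeter=13.020

Straddling triangles (8 of 12):
  (v4,v1,v0) [+--] → (0.6156, -1.83, -0.60708)–(0.6156, -1.83, -1.425)  len=0.8179
  (v2,v4,v0) [-+-] → (0.6156, -0.779618, -1.425)–(0.6156, -1.83, -1.425)  len=1.0504
  (v1,v7,v3) [-+-] → (0.6156, 0.779618, 1.425)–(0.6156, 1.83, 1.425)  len=1.0504
  (v5,v1,v4) [+-+] → (0.6156, -1.83, 1.425)–(0.6156, -1.83, -0.60708)  len=2.0321
  (v5,v7,v1) [++-] → (0.6156, 0.779618, 1.425)–(0.6156, -1.83, 1.425)  len=2.6096
  (v3,v7,v2) [-+-] → (0.6156, 1.83, 1.425)–(0.6156, 1.83, 0.60708)  len=0.8179
  (v6,v4,v2) [++-] → (0.6156, -0.779618, -1.425)–(0.6156, 1.83, -1.425)  len=2.6096
  (v2,v7,v6) [-++] → (0.6156, 1.83, 0.60708)–(0.6156, 1.83, -1.425)  len=2.0321

Chained into 1 loop(s):
  loop 1: 8 segments, perimeter = 13.0200
Total perimeter = 13.020


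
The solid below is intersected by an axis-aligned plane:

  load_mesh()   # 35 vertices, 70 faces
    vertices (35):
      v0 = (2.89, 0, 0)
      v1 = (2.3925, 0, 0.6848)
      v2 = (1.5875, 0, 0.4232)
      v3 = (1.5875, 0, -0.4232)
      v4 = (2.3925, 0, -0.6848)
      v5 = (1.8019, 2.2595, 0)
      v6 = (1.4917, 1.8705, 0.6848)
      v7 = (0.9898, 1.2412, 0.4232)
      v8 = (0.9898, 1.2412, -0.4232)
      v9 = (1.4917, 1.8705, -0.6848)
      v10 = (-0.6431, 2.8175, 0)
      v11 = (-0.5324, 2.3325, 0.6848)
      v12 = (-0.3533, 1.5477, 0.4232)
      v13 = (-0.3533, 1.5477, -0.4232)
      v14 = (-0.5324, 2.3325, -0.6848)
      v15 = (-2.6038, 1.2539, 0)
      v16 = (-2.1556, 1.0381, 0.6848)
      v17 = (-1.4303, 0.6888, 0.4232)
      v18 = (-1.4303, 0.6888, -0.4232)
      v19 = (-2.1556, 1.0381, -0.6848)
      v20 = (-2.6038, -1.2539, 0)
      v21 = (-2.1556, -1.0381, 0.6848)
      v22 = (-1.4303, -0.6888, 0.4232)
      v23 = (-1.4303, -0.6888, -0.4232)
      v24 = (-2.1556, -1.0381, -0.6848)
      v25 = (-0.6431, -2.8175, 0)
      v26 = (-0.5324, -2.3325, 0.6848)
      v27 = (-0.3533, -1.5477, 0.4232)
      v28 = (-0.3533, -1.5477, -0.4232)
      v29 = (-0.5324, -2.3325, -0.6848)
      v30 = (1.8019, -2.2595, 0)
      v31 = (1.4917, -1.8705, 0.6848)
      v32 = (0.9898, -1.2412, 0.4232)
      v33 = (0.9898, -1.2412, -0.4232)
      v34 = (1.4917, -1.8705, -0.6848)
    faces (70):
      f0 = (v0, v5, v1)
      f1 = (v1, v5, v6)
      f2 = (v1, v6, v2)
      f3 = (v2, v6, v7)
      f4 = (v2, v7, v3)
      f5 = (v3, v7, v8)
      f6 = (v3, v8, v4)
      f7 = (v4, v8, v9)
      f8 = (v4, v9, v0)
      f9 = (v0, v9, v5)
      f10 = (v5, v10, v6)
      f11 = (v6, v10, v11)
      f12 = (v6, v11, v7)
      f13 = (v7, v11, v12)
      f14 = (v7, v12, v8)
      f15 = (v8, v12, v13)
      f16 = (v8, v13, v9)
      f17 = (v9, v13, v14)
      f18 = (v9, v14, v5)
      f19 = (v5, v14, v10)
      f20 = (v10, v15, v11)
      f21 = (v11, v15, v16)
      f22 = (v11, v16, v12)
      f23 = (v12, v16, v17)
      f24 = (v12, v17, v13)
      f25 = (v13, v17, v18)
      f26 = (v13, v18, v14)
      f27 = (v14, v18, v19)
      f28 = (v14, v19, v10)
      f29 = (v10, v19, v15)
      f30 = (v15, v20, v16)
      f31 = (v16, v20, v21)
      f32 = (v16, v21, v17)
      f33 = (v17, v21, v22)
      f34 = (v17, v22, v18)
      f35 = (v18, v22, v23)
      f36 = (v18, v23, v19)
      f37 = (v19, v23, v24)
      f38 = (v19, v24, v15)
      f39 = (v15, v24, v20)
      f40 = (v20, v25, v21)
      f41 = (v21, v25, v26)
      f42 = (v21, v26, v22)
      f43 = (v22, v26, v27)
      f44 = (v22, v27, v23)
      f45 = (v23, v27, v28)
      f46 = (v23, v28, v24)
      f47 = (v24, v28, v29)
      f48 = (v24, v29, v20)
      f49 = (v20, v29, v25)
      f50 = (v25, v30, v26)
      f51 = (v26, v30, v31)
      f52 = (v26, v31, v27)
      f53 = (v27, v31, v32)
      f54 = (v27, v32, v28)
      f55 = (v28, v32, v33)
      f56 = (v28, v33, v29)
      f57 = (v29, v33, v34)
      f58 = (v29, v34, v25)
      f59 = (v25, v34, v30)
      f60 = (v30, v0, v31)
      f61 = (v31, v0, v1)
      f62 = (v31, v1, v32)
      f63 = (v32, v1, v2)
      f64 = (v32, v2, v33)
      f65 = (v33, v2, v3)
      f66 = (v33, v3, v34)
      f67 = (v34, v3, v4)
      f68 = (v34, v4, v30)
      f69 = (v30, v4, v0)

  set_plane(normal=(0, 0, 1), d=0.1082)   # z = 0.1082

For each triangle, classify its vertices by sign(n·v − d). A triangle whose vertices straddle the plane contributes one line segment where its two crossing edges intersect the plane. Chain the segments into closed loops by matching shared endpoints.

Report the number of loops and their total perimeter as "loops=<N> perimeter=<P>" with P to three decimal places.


Straddling triangles (28 of 70):
  (v0,v5,v1) [--+] → (1.89522, 1.90249, 0.1082)–(2.81139, 0, 0.1082)  len=2.1116
  (v1,v5,v6) [+-+] → (1.89522, 1.90249, 0.1082)–(1.75289, 2.19804, 0.1082)  len=0.3280
  (v2,v7,v3) [++-] → (1.21224, 0.779269, 0.1082)–(1.5875, 0, 0.1082)  len=0.8649
  (v3,v7,v8) [-+-] → (1.21224, 0.779269, 0.1082)–(0.9898, 1.2412, 0.1082)  len=0.5127
  (v5,v10,v6) [--+] → (-0.305797, 2.66787, 0.1082)–(1.75289, 2.19804, 0.1082)  len=2.1116
  (v6,v10,v11) [+-+] → (-0.305797, 2.66787, 0.1082)–(-0.625609, 2.74087, 0.1082)  len=0.3280
  (v7,v12,v8) [++-] → (0.146554, 1.43363, 0.1082)–(0.9898, 1.2412, 0.1082)  len=0.8649
  (v8,v12,v13) [-+-] → (0.146554, 1.43363, 0.1082)–(-0.3533, 1.5477, 0.1082)  len=0.5127
  (v10,v15,v11) [--+] → (-2.27651, 1.42432, 0.1082)–(-0.625609, 2.74087, 0.1082)  len=2.1116
  (v11,v15,v16) [+-+] → (-2.27651, 1.42432, 0.1082)–(-2.53298, 1.2198, 0.1082)  len=0.3280
  (v12,v17,v13) [++-] → (-1.02948, 1.00845, 0.1082)–(-0.3533, 1.5477, 0.1082)  len=0.8649
  (v13,v17,v18) [-+-] → (-1.02948, 1.00845, 0.1082)–(-1.4303, 0.6888, 0.1082)  len=0.5127
  (v15,v20,v16) [--+] → (-2.53298, -0.891759, 0.1082)–(-2.53298, 1.2198, 0.1082)  len=2.1116
  (v16,v20,v21) [+-+] → (-2.53298, -0.891759, 0.1082)–(-2.53298, -1.2198, 0.1082)  len=0.3280
  (v17,v22,v18) [++-] → (-1.4303, -0.176106, 0.1082)–(-1.4303, 0.6888, 0.1082)  len=0.8649
  (v18,v22,v23) [-+-] → (-1.4303, -0.176106, 0.1082)–(-1.4303, -0.6888, 0.1082)  len=0.5127
  (v20,v25,v21) [--+] → (-0.882079, -2.53635, 0.1082)–(-2.53298, -1.2198, 0.1082)  len=2.1116
  (v21,v25,v26) [+-+] → (-0.882079, -2.53635, 0.1082)–(-0.625609, -2.74087, 0.1082)  len=0.3280
  (v22,v27,v23) [++-] → (-0.754121, -1.22805, 0.1082)–(-1.4303, -0.6888, 0.1082)  len=0.8649
  (v23,v27,v28) [-+-] → (-0.754121, -1.22805, 0.1082)–(-0.3533, -1.5477, 0.1082)  len=0.5127
  (v25,v30,v26) [--+] → (1.43308, -2.27103, 0.1082)–(-0.625609, -2.74087, 0.1082)  len=2.1116
  (v26,v30,v31) [+-+] → (1.43308, -2.27103, 0.1082)–(1.75289, -2.19804, 0.1082)  len=0.3280
  (v27,v32,v28) [++-] → (0.489946, -1.35527, 0.1082)–(-0.3533, -1.5477, 0.1082)  len=0.8649
  (v28,v32,v33) [-+-] → (0.489946, -1.35527, 0.1082)–(0.9898, -1.2412, 0.1082)  len=0.5127
  (v30,v0,v31) [--+] → (2.66907, -0.295543, 0.1082)–(1.75289, -2.19804, 0.1082)  len=2.1116
  (v31,v0,v1) [+-+] → (2.66907, -0.295543, 0.1082)–(2.81139, 0, 0.1082)  len=0.3280
  (v32,v2,v33) [++-] → (1.36506, -0.461931, 0.1082)–(0.9898, -1.2412, 0.1082)  len=0.8649
  (v33,v2,v3) [-+-] → (1.36506, -0.461931, 0.1082)–(1.5875, 0, 0.1082)  len=0.5127

Chained into 2 loop(s):
  loop 1: 14 segments, perimeter = 17.0774
  loop 2: 14 segments, perimeter = 9.6432
Total perimeter = 26.721

loops=2 perimeter=26.721


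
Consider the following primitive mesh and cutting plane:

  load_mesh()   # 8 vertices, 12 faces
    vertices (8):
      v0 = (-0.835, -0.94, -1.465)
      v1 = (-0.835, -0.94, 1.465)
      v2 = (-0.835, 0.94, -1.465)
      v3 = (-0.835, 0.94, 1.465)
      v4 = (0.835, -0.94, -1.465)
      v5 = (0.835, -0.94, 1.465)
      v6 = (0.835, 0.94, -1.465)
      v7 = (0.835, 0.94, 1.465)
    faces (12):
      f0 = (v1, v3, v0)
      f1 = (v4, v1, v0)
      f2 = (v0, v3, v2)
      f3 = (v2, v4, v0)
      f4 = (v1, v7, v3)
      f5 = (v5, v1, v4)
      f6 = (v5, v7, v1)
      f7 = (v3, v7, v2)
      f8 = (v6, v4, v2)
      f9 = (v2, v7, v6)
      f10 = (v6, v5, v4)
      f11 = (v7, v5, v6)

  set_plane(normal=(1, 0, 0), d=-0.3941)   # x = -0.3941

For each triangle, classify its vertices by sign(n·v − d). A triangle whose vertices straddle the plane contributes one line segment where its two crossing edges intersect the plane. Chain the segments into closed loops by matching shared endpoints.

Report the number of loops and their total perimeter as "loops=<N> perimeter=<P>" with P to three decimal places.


Straddling triangles (8 of 12):
  (v4,v1,v0) [+--] → (-0.3941, -0.94, 0.691445)–(-0.3941, -0.94, -1.465)  len=2.1564
  (v2,v4,v0) [-+-] → (-0.3941, 0.443657, -1.465)–(-0.3941, -0.94, -1.465)  len=1.3837
  (v1,v7,v3) [-+-] → (-0.3941, -0.443657, 1.465)–(-0.3941, 0.94, 1.465)  len=1.3837
  (v5,v1,v4) [+-+] → (-0.3941, -0.94, 1.465)–(-0.3941, -0.94, 0.691445)  len=0.7736
  (v5,v7,v1) [++-] → (-0.3941, -0.443657, 1.465)–(-0.3941, -0.94, 1.465)  len=0.4963
  (v3,v7,v2) [-+-] → (-0.3941, 0.94, 1.465)–(-0.3941, 0.94, -0.691445)  len=2.1564
  (v6,v4,v2) [++-] → (-0.3941, 0.443657, -1.465)–(-0.3941, 0.94, -1.465)  len=0.4963
  (v2,v7,v6) [-++] → (-0.3941, 0.94, -0.691445)–(-0.3941, 0.94, -1.465)  len=0.7736

Chained into 1 loop(s):
  loop 1: 8 segments, perimeter = 9.6200
Total perimeter = 9.620

loops=1 perimeter=9.620


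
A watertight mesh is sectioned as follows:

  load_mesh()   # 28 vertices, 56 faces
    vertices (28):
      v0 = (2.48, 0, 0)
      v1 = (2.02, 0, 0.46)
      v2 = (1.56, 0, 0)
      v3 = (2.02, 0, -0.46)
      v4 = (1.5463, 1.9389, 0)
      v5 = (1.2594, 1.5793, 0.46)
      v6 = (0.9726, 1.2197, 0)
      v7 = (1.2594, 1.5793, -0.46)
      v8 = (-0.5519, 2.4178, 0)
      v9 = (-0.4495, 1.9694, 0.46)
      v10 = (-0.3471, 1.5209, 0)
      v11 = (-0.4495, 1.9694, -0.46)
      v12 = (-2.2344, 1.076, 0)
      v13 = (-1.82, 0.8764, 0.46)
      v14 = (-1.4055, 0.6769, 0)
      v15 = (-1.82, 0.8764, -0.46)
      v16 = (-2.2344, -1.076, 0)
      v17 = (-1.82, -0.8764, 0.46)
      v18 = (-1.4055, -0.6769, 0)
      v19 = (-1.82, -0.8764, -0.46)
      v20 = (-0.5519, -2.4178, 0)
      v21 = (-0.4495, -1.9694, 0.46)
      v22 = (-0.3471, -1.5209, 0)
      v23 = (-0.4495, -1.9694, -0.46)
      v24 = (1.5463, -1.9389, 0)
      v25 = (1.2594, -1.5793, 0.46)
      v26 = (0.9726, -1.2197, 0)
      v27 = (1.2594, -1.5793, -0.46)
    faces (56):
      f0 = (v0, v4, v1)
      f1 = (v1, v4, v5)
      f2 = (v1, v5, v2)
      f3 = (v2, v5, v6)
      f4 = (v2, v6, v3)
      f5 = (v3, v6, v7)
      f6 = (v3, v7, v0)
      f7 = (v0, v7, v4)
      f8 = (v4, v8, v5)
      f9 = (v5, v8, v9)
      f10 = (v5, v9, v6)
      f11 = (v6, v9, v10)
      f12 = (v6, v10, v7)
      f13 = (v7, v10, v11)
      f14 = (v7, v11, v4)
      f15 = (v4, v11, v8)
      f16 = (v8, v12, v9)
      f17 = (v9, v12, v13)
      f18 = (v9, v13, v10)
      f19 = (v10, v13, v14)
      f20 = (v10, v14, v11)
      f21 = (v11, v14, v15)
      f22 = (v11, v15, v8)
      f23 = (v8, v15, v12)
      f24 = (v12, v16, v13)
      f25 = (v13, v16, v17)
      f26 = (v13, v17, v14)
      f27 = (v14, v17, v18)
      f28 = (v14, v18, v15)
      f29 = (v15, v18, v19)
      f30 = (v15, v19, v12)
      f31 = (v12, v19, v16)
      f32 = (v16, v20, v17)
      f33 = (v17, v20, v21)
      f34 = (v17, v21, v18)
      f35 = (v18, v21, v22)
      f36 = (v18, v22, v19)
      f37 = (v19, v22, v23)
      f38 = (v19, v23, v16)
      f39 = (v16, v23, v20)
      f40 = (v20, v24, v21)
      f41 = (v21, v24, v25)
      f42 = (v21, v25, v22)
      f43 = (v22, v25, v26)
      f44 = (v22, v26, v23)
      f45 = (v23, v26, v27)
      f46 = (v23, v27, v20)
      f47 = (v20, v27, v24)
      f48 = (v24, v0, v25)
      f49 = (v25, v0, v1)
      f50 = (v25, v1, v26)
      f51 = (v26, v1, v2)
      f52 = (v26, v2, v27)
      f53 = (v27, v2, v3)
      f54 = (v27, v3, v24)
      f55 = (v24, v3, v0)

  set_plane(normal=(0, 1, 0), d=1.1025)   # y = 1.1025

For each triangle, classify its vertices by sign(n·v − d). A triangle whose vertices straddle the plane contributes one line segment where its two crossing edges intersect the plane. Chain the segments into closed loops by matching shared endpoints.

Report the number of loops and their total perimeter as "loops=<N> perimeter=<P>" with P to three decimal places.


Straddling triangles (16 of 56):
  (v0,v4,v1) [-+-] → (1.94908, 1.1025, 0)–(1.75064, 1.1025, 0.198434)  len=0.2806
  (v1,v4,v5) [-++] → (1.75064, 1.1025, 0.198434)–(1.48903, 1.1025, 0.46)  len=0.3699
  (v1,v5,v2) [-+-] → (1.48903, 1.1025, 0.46)–(1.35015, 1.1025, 0.321123)  len=0.1964
  (v2,v5,v6) [-++] → (1.35015, 1.1025, 0.321123)–(1.02904, 1.1025, 0)  len=0.4541
  (v2,v6,v3) [-+-] → (1.02904, 1.1025, 0)–(1.07324, 1.1025, -0.044201)  len=0.0625
  (v3,v6,v7) [-++] → (1.07324, 1.1025, -0.044201)–(1.48903, 1.1025, -0.46)  len=0.5880
  (v3,v7,v0) [-+-] → (1.48903, 1.1025, -0.46)–(1.62791, 1.1025, -0.321123)  len=0.1964
  (v0,v7,v4) [-++] → (1.62791, 1.1025, -0.321123)–(1.94908, 1.1025, 0)  len=0.4542
  (v8,v12,v9) [+-+] → (-2.20117, 1.1025, 0)–(-2.18146, 1.1025, 0.0136445)  len=0.0240
  (v9,v12,v13) [+--] → (-2.18146, 1.1025, 0.0136445)–(-1.5365, 1.1025, 0.46)  len=0.7844
  (v9,v13,v10) [+-+] → (-1.5365, 1.1025, 0.46)–(-1.30329, 1.1025, 0.298625)  len=0.2836
  (v10,v13,v14) [+--] → (-1.30329, 1.1025, 0.298625)–(-0.871785, 1.1025, 0)  len=0.5248
  (v10,v14,v11) [+-+] → (-0.871785, 1.1025, 0)–(-1.0907, 1.1025, -0.151471)  len=0.2662
  (v11,v14,v15) [+--] → (-1.0907, 1.1025, -0.151471)–(-1.5365, 1.1025, -0.46)  len=0.5421
  (v11,v15,v8) [+-+] → (-1.5365, 1.1025, -0.46)–(-1.63399, 1.1025, -0.392525)  len=0.1186
  (v8,v15,v12) [+--] → (-1.63399, 1.1025, -0.392525)–(-2.20117, 1.1025, 0)  len=0.6898

Chained into 2 loop(s):
  loop 1: 8 segments, perimeter = 2.6022
  loop 2: 8 segments, perimeter = 3.2334
Total perimeter = 5.836

loops=2 perimeter=5.836
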